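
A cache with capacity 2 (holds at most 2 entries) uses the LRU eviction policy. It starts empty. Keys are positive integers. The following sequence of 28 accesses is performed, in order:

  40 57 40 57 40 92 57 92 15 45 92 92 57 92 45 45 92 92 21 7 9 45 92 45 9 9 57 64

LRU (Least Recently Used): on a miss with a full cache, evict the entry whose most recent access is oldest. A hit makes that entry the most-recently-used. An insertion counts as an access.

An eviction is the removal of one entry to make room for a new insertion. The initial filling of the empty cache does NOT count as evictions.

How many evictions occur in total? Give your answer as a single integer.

Answer: 15

Derivation:
LRU simulation (capacity=2):
  1. access 40: MISS. Cache (LRU->MRU): [40]
  2. access 57: MISS. Cache (LRU->MRU): [40 57]
  3. access 40: HIT. Cache (LRU->MRU): [57 40]
  4. access 57: HIT. Cache (LRU->MRU): [40 57]
  5. access 40: HIT. Cache (LRU->MRU): [57 40]
  6. access 92: MISS, evict 57. Cache (LRU->MRU): [40 92]
  7. access 57: MISS, evict 40. Cache (LRU->MRU): [92 57]
  8. access 92: HIT. Cache (LRU->MRU): [57 92]
  9. access 15: MISS, evict 57. Cache (LRU->MRU): [92 15]
  10. access 45: MISS, evict 92. Cache (LRU->MRU): [15 45]
  11. access 92: MISS, evict 15. Cache (LRU->MRU): [45 92]
  12. access 92: HIT. Cache (LRU->MRU): [45 92]
  13. access 57: MISS, evict 45. Cache (LRU->MRU): [92 57]
  14. access 92: HIT. Cache (LRU->MRU): [57 92]
  15. access 45: MISS, evict 57. Cache (LRU->MRU): [92 45]
  16. access 45: HIT. Cache (LRU->MRU): [92 45]
  17. access 92: HIT. Cache (LRU->MRU): [45 92]
  18. access 92: HIT. Cache (LRU->MRU): [45 92]
  19. access 21: MISS, evict 45. Cache (LRU->MRU): [92 21]
  20. access 7: MISS, evict 92. Cache (LRU->MRU): [21 7]
  21. access 9: MISS, evict 21. Cache (LRU->MRU): [7 9]
  22. access 45: MISS, evict 7. Cache (LRU->MRU): [9 45]
  23. access 92: MISS, evict 9. Cache (LRU->MRU): [45 92]
  24. access 45: HIT. Cache (LRU->MRU): [92 45]
  25. access 9: MISS, evict 92. Cache (LRU->MRU): [45 9]
  26. access 9: HIT. Cache (LRU->MRU): [45 9]
  27. access 57: MISS, evict 45. Cache (LRU->MRU): [9 57]
  28. access 64: MISS, evict 9. Cache (LRU->MRU): [57 64]
Total: 11 hits, 17 misses, 15 evictions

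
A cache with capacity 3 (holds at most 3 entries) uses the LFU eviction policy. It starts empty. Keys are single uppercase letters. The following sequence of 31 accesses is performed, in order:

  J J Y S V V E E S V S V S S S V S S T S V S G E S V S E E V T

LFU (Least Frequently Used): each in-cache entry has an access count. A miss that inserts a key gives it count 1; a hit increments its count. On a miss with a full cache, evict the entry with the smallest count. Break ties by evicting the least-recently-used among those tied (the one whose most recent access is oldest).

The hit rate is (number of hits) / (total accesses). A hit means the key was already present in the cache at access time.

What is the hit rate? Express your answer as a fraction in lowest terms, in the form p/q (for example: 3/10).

Answer: 21/31

Derivation:
LFU simulation (capacity=3):
  1. access J: MISS. Cache: [J(c=1)]
  2. access J: HIT, count now 2. Cache: [J(c=2)]
  3. access Y: MISS. Cache: [Y(c=1) J(c=2)]
  4. access S: MISS. Cache: [Y(c=1) S(c=1) J(c=2)]
  5. access V: MISS, evict Y(c=1). Cache: [S(c=1) V(c=1) J(c=2)]
  6. access V: HIT, count now 2. Cache: [S(c=1) J(c=2) V(c=2)]
  7. access E: MISS, evict S(c=1). Cache: [E(c=1) J(c=2) V(c=2)]
  8. access E: HIT, count now 2. Cache: [J(c=2) V(c=2) E(c=2)]
  9. access S: MISS, evict J(c=2). Cache: [S(c=1) V(c=2) E(c=2)]
  10. access V: HIT, count now 3. Cache: [S(c=1) E(c=2) V(c=3)]
  11. access S: HIT, count now 2. Cache: [E(c=2) S(c=2) V(c=3)]
  12. access V: HIT, count now 4. Cache: [E(c=2) S(c=2) V(c=4)]
  13. access S: HIT, count now 3. Cache: [E(c=2) S(c=3) V(c=4)]
  14. access S: HIT, count now 4. Cache: [E(c=2) V(c=4) S(c=4)]
  15. access S: HIT, count now 5. Cache: [E(c=2) V(c=4) S(c=5)]
  16. access V: HIT, count now 5. Cache: [E(c=2) S(c=5) V(c=5)]
  17. access S: HIT, count now 6. Cache: [E(c=2) V(c=5) S(c=6)]
  18. access S: HIT, count now 7. Cache: [E(c=2) V(c=5) S(c=7)]
  19. access T: MISS, evict E(c=2). Cache: [T(c=1) V(c=5) S(c=7)]
  20. access S: HIT, count now 8. Cache: [T(c=1) V(c=5) S(c=8)]
  21. access V: HIT, count now 6. Cache: [T(c=1) V(c=6) S(c=8)]
  22. access S: HIT, count now 9. Cache: [T(c=1) V(c=6) S(c=9)]
  23. access G: MISS, evict T(c=1). Cache: [G(c=1) V(c=6) S(c=9)]
  24. access E: MISS, evict G(c=1). Cache: [E(c=1) V(c=6) S(c=9)]
  25. access S: HIT, count now 10. Cache: [E(c=1) V(c=6) S(c=10)]
  26. access V: HIT, count now 7. Cache: [E(c=1) V(c=7) S(c=10)]
  27. access S: HIT, count now 11. Cache: [E(c=1) V(c=7) S(c=11)]
  28. access E: HIT, count now 2. Cache: [E(c=2) V(c=7) S(c=11)]
  29. access E: HIT, count now 3. Cache: [E(c=3) V(c=7) S(c=11)]
  30. access V: HIT, count now 8. Cache: [E(c=3) V(c=8) S(c=11)]
  31. access T: MISS, evict E(c=3). Cache: [T(c=1) V(c=8) S(c=11)]
Total: 21 hits, 10 misses, 7 evictions

Hit rate = 21/31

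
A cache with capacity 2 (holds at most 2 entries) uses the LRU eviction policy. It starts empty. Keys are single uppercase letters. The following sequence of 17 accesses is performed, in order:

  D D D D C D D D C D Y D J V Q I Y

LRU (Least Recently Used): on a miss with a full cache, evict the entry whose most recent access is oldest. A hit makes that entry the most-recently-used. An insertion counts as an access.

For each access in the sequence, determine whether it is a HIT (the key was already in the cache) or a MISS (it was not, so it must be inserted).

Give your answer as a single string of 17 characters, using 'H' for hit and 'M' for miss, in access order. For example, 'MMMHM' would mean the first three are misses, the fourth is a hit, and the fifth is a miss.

LRU simulation (capacity=2):
  1. access D: MISS. Cache (LRU->MRU): [D]
  2. access D: HIT. Cache (LRU->MRU): [D]
  3. access D: HIT. Cache (LRU->MRU): [D]
  4. access D: HIT. Cache (LRU->MRU): [D]
  5. access C: MISS. Cache (LRU->MRU): [D C]
  6. access D: HIT. Cache (LRU->MRU): [C D]
  7. access D: HIT. Cache (LRU->MRU): [C D]
  8. access D: HIT. Cache (LRU->MRU): [C D]
  9. access C: HIT. Cache (LRU->MRU): [D C]
  10. access D: HIT. Cache (LRU->MRU): [C D]
  11. access Y: MISS, evict C. Cache (LRU->MRU): [D Y]
  12. access D: HIT. Cache (LRU->MRU): [Y D]
  13. access J: MISS, evict Y. Cache (LRU->MRU): [D J]
  14. access V: MISS, evict D. Cache (LRU->MRU): [J V]
  15. access Q: MISS, evict J. Cache (LRU->MRU): [V Q]
  16. access I: MISS, evict V. Cache (LRU->MRU): [Q I]
  17. access Y: MISS, evict Q. Cache (LRU->MRU): [I Y]
Total: 9 hits, 8 misses, 6 evictions

Answer: MHHHMHHHHHMHMMMMM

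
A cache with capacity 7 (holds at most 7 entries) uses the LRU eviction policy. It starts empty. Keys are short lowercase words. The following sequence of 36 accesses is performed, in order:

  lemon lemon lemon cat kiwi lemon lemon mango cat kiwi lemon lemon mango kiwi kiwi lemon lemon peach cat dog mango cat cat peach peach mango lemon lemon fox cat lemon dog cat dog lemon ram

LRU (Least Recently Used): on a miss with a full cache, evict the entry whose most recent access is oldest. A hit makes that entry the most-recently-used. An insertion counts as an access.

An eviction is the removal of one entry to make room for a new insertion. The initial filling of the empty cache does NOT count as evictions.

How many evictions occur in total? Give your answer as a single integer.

LRU simulation (capacity=7):
  1. access lemon: MISS. Cache (LRU->MRU): [lemon]
  2. access lemon: HIT. Cache (LRU->MRU): [lemon]
  3. access lemon: HIT. Cache (LRU->MRU): [lemon]
  4. access cat: MISS. Cache (LRU->MRU): [lemon cat]
  5. access kiwi: MISS. Cache (LRU->MRU): [lemon cat kiwi]
  6. access lemon: HIT. Cache (LRU->MRU): [cat kiwi lemon]
  7. access lemon: HIT. Cache (LRU->MRU): [cat kiwi lemon]
  8. access mango: MISS. Cache (LRU->MRU): [cat kiwi lemon mango]
  9. access cat: HIT. Cache (LRU->MRU): [kiwi lemon mango cat]
  10. access kiwi: HIT. Cache (LRU->MRU): [lemon mango cat kiwi]
  11. access lemon: HIT. Cache (LRU->MRU): [mango cat kiwi lemon]
  12. access lemon: HIT. Cache (LRU->MRU): [mango cat kiwi lemon]
  13. access mango: HIT. Cache (LRU->MRU): [cat kiwi lemon mango]
  14. access kiwi: HIT. Cache (LRU->MRU): [cat lemon mango kiwi]
  15. access kiwi: HIT. Cache (LRU->MRU): [cat lemon mango kiwi]
  16. access lemon: HIT. Cache (LRU->MRU): [cat mango kiwi lemon]
  17. access lemon: HIT. Cache (LRU->MRU): [cat mango kiwi lemon]
  18. access peach: MISS. Cache (LRU->MRU): [cat mango kiwi lemon peach]
  19. access cat: HIT. Cache (LRU->MRU): [mango kiwi lemon peach cat]
  20. access dog: MISS. Cache (LRU->MRU): [mango kiwi lemon peach cat dog]
  21. access mango: HIT. Cache (LRU->MRU): [kiwi lemon peach cat dog mango]
  22. access cat: HIT. Cache (LRU->MRU): [kiwi lemon peach dog mango cat]
  23. access cat: HIT. Cache (LRU->MRU): [kiwi lemon peach dog mango cat]
  24. access peach: HIT. Cache (LRU->MRU): [kiwi lemon dog mango cat peach]
  25. access peach: HIT. Cache (LRU->MRU): [kiwi lemon dog mango cat peach]
  26. access mango: HIT. Cache (LRU->MRU): [kiwi lemon dog cat peach mango]
  27. access lemon: HIT. Cache (LRU->MRU): [kiwi dog cat peach mango lemon]
  28. access lemon: HIT. Cache (LRU->MRU): [kiwi dog cat peach mango lemon]
  29. access fox: MISS. Cache (LRU->MRU): [kiwi dog cat peach mango lemon fox]
  30. access cat: HIT. Cache (LRU->MRU): [kiwi dog peach mango lemon fox cat]
  31. access lemon: HIT. Cache (LRU->MRU): [kiwi dog peach mango fox cat lemon]
  32. access dog: HIT. Cache (LRU->MRU): [kiwi peach mango fox cat lemon dog]
  33. access cat: HIT. Cache (LRU->MRU): [kiwi peach mango fox lemon dog cat]
  34. access dog: HIT. Cache (LRU->MRU): [kiwi peach mango fox lemon cat dog]
  35. access lemon: HIT. Cache (LRU->MRU): [kiwi peach mango fox cat dog lemon]
  36. access ram: MISS, evict kiwi. Cache (LRU->MRU): [peach mango fox cat dog lemon ram]
Total: 28 hits, 8 misses, 1 evictions

Answer: 1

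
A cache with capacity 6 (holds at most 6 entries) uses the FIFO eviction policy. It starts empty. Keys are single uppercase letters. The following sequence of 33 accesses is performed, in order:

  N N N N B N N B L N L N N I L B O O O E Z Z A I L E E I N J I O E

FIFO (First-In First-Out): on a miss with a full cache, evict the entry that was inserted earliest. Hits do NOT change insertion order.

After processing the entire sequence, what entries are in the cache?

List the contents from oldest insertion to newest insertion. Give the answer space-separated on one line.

Answer: A N J I O E

Derivation:
FIFO simulation (capacity=6):
  1. access N: MISS. Cache (old->new): [N]
  2. access N: HIT. Cache (old->new): [N]
  3. access N: HIT. Cache (old->new): [N]
  4. access N: HIT. Cache (old->new): [N]
  5. access B: MISS. Cache (old->new): [N B]
  6. access N: HIT. Cache (old->new): [N B]
  7. access N: HIT. Cache (old->new): [N B]
  8. access B: HIT. Cache (old->new): [N B]
  9. access L: MISS. Cache (old->new): [N B L]
  10. access N: HIT. Cache (old->new): [N B L]
  11. access L: HIT. Cache (old->new): [N B L]
  12. access N: HIT. Cache (old->new): [N B L]
  13. access N: HIT. Cache (old->new): [N B L]
  14. access I: MISS. Cache (old->new): [N B L I]
  15. access L: HIT. Cache (old->new): [N B L I]
  16. access B: HIT. Cache (old->new): [N B L I]
  17. access O: MISS. Cache (old->new): [N B L I O]
  18. access O: HIT. Cache (old->new): [N B L I O]
  19. access O: HIT. Cache (old->new): [N B L I O]
  20. access E: MISS. Cache (old->new): [N B L I O E]
  21. access Z: MISS, evict N. Cache (old->new): [B L I O E Z]
  22. access Z: HIT. Cache (old->new): [B L I O E Z]
  23. access A: MISS, evict B. Cache (old->new): [L I O E Z A]
  24. access I: HIT. Cache (old->new): [L I O E Z A]
  25. access L: HIT. Cache (old->new): [L I O E Z A]
  26. access E: HIT. Cache (old->new): [L I O E Z A]
  27. access E: HIT. Cache (old->new): [L I O E Z A]
  28. access I: HIT. Cache (old->new): [L I O E Z A]
  29. access N: MISS, evict L. Cache (old->new): [I O E Z A N]
  30. access J: MISS, evict I. Cache (old->new): [O E Z A N J]
  31. access I: MISS, evict O. Cache (old->new): [E Z A N J I]
  32. access O: MISS, evict E. Cache (old->new): [Z A N J I O]
  33. access E: MISS, evict Z. Cache (old->new): [A N J I O E]
Total: 20 hits, 13 misses, 7 evictions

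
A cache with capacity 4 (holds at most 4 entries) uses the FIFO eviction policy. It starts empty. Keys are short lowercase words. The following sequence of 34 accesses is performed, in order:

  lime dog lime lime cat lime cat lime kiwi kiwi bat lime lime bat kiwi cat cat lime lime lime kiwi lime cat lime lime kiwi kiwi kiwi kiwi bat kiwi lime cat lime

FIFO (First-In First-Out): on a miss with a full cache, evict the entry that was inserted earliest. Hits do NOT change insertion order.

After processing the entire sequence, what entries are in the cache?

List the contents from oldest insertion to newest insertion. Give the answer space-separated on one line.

Answer: cat kiwi bat lime

Derivation:
FIFO simulation (capacity=4):
  1. access lime: MISS. Cache (old->new): [lime]
  2. access dog: MISS. Cache (old->new): [lime dog]
  3. access lime: HIT. Cache (old->new): [lime dog]
  4. access lime: HIT. Cache (old->new): [lime dog]
  5. access cat: MISS. Cache (old->new): [lime dog cat]
  6. access lime: HIT. Cache (old->new): [lime dog cat]
  7. access cat: HIT. Cache (old->new): [lime dog cat]
  8. access lime: HIT. Cache (old->new): [lime dog cat]
  9. access kiwi: MISS. Cache (old->new): [lime dog cat kiwi]
  10. access kiwi: HIT. Cache (old->new): [lime dog cat kiwi]
  11. access bat: MISS, evict lime. Cache (old->new): [dog cat kiwi bat]
  12. access lime: MISS, evict dog. Cache (old->new): [cat kiwi bat lime]
  13. access lime: HIT. Cache (old->new): [cat kiwi bat lime]
  14. access bat: HIT. Cache (old->new): [cat kiwi bat lime]
  15. access kiwi: HIT. Cache (old->new): [cat kiwi bat lime]
  16. access cat: HIT. Cache (old->new): [cat kiwi bat lime]
  17. access cat: HIT. Cache (old->new): [cat kiwi bat lime]
  18. access lime: HIT. Cache (old->new): [cat kiwi bat lime]
  19. access lime: HIT. Cache (old->new): [cat kiwi bat lime]
  20. access lime: HIT. Cache (old->new): [cat kiwi bat lime]
  21. access kiwi: HIT. Cache (old->new): [cat kiwi bat lime]
  22. access lime: HIT. Cache (old->new): [cat kiwi bat lime]
  23. access cat: HIT. Cache (old->new): [cat kiwi bat lime]
  24. access lime: HIT. Cache (old->new): [cat kiwi bat lime]
  25. access lime: HIT. Cache (old->new): [cat kiwi bat lime]
  26. access kiwi: HIT. Cache (old->new): [cat kiwi bat lime]
  27. access kiwi: HIT. Cache (old->new): [cat kiwi bat lime]
  28. access kiwi: HIT. Cache (old->new): [cat kiwi bat lime]
  29. access kiwi: HIT. Cache (old->new): [cat kiwi bat lime]
  30. access bat: HIT. Cache (old->new): [cat kiwi bat lime]
  31. access kiwi: HIT. Cache (old->new): [cat kiwi bat lime]
  32. access lime: HIT. Cache (old->new): [cat kiwi bat lime]
  33. access cat: HIT. Cache (old->new): [cat kiwi bat lime]
  34. access lime: HIT. Cache (old->new): [cat kiwi bat lime]
Total: 28 hits, 6 misses, 2 evictions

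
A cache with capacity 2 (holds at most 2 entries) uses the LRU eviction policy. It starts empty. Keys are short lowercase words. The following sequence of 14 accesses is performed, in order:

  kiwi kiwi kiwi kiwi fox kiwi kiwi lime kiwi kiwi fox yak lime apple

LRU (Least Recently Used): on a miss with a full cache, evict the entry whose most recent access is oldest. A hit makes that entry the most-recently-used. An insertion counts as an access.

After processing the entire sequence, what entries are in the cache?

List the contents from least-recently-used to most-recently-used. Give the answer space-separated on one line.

Answer: lime apple

Derivation:
LRU simulation (capacity=2):
  1. access kiwi: MISS. Cache (LRU->MRU): [kiwi]
  2. access kiwi: HIT. Cache (LRU->MRU): [kiwi]
  3. access kiwi: HIT. Cache (LRU->MRU): [kiwi]
  4. access kiwi: HIT. Cache (LRU->MRU): [kiwi]
  5. access fox: MISS. Cache (LRU->MRU): [kiwi fox]
  6. access kiwi: HIT. Cache (LRU->MRU): [fox kiwi]
  7. access kiwi: HIT. Cache (LRU->MRU): [fox kiwi]
  8. access lime: MISS, evict fox. Cache (LRU->MRU): [kiwi lime]
  9. access kiwi: HIT. Cache (LRU->MRU): [lime kiwi]
  10. access kiwi: HIT. Cache (LRU->MRU): [lime kiwi]
  11. access fox: MISS, evict lime. Cache (LRU->MRU): [kiwi fox]
  12. access yak: MISS, evict kiwi. Cache (LRU->MRU): [fox yak]
  13. access lime: MISS, evict fox. Cache (LRU->MRU): [yak lime]
  14. access apple: MISS, evict yak. Cache (LRU->MRU): [lime apple]
Total: 7 hits, 7 misses, 5 evictions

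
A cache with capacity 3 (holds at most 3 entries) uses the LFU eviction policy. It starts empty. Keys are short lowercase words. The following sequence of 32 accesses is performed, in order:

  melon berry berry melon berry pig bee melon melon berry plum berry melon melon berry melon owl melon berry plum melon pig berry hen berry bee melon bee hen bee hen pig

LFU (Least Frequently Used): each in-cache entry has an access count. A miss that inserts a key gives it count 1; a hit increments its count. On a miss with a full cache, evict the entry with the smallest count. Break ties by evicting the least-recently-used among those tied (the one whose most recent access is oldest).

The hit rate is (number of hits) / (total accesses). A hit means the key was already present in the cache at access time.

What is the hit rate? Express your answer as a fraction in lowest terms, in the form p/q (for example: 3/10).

LFU simulation (capacity=3):
  1. access melon: MISS. Cache: [melon(c=1)]
  2. access berry: MISS. Cache: [melon(c=1) berry(c=1)]
  3. access berry: HIT, count now 2. Cache: [melon(c=1) berry(c=2)]
  4. access melon: HIT, count now 2. Cache: [berry(c=2) melon(c=2)]
  5. access berry: HIT, count now 3. Cache: [melon(c=2) berry(c=3)]
  6. access pig: MISS. Cache: [pig(c=1) melon(c=2) berry(c=3)]
  7. access bee: MISS, evict pig(c=1). Cache: [bee(c=1) melon(c=2) berry(c=3)]
  8. access melon: HIT, count now 3. Cache: [bee(c=1) berry(c=3) melon(c=3)]
  9. access melon: HIT, count now 4. Cache: [bee(c=1) berry(c=3) melon(c=4)]
  10. access berry: HIT, count now 4. Cache: [bee(c=1) melon(c=4) berry(c=4)]
  11. access plum: MISS, evict bee(c=1). Cache: [plum(c=1) melon(c=4) berry(c=4)]
  12. access berry: HIT, count now 5. Cache: [plum(c=1) melon(c=4) berry(c=5)]
  13. access melon: HIT, count now 5. Cache: [plum(c=1) berry(c=5) melon(c=5)]
  14. access melon: HIT, count now 6. Cache: [plum(c=1) berry(c=5) melon(c=6)]
  15. access berry: HIT, count now 6. Cache: [plum(c=1) melon(c=6) berry(c=6)]
  16. access melon: HIT, count now 7. Cache: [plum(c=1) berry(c=6) melon(c=7)]
  17. access owl: MISS, evict plum(c=1). Cache: [owl(c=1) berry(c=6) melon(c=7)]
  18. access melon: HIT, count now 8. Cache: [owl(c=1) berry(c=6) melon(c=8)]
  19. access berry: HIT, count now 7. Cache: [owl(c=1) berry(c=7) melon(c=8)]
  20. access plum: MISS, evict owl(c=1). Cache: [plum(c=1) berry(c=7) melon(c=8)]
  21. access melon: HIT, count now 9. Cache: [plum(c=1) berry(c=7) melon(c=9)]
  22. access pig: MISS, evict plum(c=1). Cache: [pig(c=1) berry(c=7) melon(c=9)]
  23. access berry: HIT, count now 8. Cache: [pig(c=1) berry(c=8) melon(c=9)]
  24. access hen: MISS, evict pig(c=1). Cache: [hen(c=1) berry(c=8) melon(c=9)]
  25. access berry: HIT, count now 9. Cache: [hen(c=1) melon(c=9) berry(c=9)]
  26. access bee: MISS, evict hen(c=1). Cache: [bee(c=1) melon(c=9) berry(c=9)]
  27. access melon: HIT, count now 10. Cache: [bee(c=1) berry(c=9) melon(c=10)]
  28. access bee: HIT, count now 2. Cache: [bee(c=2) berry(c=9) melon(c=10)]
  29. access hen: MISS, evict bee(c=2). Cache: [hen(c=1) berry(c=9) melon(c=10)]
  30. access bee: MISS, evict hen(c=1). Cache: [bee(c=1) berry(c=9) melon(c=10)]
  31. access hen: MISS, evict bee(c=1). Cache: [hen(c=1) berry(c=9) melon(c=10)]
  32. access pig: MISS, evict hen(c=1). Cache: [pig(c=1) berry(c=9) melon(c=10)]
Total: 18 hits, 14 misses, 11 evictions

Hit rate = 18/32 = 9/16

Answer: 9/16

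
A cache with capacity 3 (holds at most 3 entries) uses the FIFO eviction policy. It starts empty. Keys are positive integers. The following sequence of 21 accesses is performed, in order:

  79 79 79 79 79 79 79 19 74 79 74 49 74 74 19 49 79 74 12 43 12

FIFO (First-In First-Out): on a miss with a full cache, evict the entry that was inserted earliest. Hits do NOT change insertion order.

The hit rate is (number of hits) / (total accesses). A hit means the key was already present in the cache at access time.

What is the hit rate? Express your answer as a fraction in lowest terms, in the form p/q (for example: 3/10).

Answer: 2/3

Derivation:
FIFO simulation (capacity=3):
  1. access 79: MISS. Cache (old->new): [79]
  2. access 79: HIT. Cache (old->new): [79]
  3. access 79: HIT. Cache (old->new): [79]
  4. access 79: HIT. Cache (old->new): [79]
  5. access 79: HIT. Cache (old->new): [79]
  6. access 79: HIT. Cache (old->new): [79]
  7. access 79: HIT. Cache (old->new): [79]
  8. access 19: MISS. Cache (old->new): [79 19]
  9. access 74: MISS. Cache (old->new): [79 19 74]
  10. access 79: HIT. Cache (old->new): [79 19 74]
  11. access 74: HIT. Cache (old->new): [79 19 74]
  12. access 49: MISS, evict 79. Cache (old->new): [19 74 49]
  13. access 74: HIT. Cache (old->new): [19 74 49]
  14. access 74: HIT. Cache (old->new): [19 74 49]
  15. access 19: HIT. Cache (old->new): [19 74 49]
  16. access 49: HIT. Cache (old->new): [19 74 49]
  17. access 79: MISS, evict 19. Cache (old->new): [74 49 79]
  18. access 74: HIT. Cache (old->new): [74 49 79]
  19. access 12: MISS, evict 74. Cache (old->new): [49 79 12]
  20. access 43: MISS, evict 49. Cache (old->new): [79 12 43]
  21. access 12: HIT. Cache (old->new): [79 12 43]
Total: 14 hits, 7 misses, 4 evictions

Hit rate = 14/21 = 2/3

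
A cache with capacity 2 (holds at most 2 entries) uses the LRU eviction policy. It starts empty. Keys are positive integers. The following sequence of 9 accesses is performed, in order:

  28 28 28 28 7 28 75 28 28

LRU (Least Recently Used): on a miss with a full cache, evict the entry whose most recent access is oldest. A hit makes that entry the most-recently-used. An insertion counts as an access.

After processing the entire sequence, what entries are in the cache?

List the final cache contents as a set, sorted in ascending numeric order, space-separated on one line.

LRU simulation (capacity=2):
  1. access 28: MISS. Cache (LRU->MRU): [28]
  2. access 28: HIT. Cache (LRU->MRU): [28]
  3. access 28: HIT. Cache (LRU->MRU): [28]
  4. access 28: HIT. Cache (LRU->MRU): [28]
  5. access 7: MISS. Cache (LRU->MRU): [28 7]
  6. access 28: HIT. Cache (LRU->MRU): [7 28]
  7. access 75: MISS, evict 7. Cache (LRU->MRU): [28 75]
  8. access 28: HIT. Cache (LRU->MRU): [75 28]
  9. access 28: HIT. Cache (LRU->MRU): [75 28]
Total: 6 hits, 3 misses, 1 evictions

Answer: 28 75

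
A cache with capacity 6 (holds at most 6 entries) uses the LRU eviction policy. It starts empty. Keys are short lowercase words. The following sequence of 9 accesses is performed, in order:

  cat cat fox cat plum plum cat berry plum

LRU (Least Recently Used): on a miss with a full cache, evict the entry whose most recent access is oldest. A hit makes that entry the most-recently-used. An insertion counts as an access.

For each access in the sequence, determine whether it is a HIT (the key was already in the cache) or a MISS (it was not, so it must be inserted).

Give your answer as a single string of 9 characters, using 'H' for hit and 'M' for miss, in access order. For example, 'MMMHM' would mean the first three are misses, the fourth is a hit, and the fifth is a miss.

Answer: MHMHMHHMH

Derivation:
LRU simulation (capacity=6):
  1. access cat: MISS. Cache (LRU->MRU): [cat]
  2. access cat: HIT. Cache (LRU->MRU): [cat]
  3. access fox: MISS. Cache (LRU->MRU): [cat fox]
  4. access cat: HIT. Cache (LRU->MRU): [fox cat]
  5. access plum: MISS. Cache (LRU->MRU): [fox cat plum]
  6. access plum: HIT. Cache (LRU->MRU): [fox cat plum]
  7. access cat: HIT. Cache (LRU->MRU): [fox plum cat]
  8. access berry: MISS. Cache (LRU->MRU): [fox plum cat berry]
  9. access plum: HIT. Cache (LRU->MRU): [fox cat berry plum]
Total: 5 hits, 4 misses, 0 evictions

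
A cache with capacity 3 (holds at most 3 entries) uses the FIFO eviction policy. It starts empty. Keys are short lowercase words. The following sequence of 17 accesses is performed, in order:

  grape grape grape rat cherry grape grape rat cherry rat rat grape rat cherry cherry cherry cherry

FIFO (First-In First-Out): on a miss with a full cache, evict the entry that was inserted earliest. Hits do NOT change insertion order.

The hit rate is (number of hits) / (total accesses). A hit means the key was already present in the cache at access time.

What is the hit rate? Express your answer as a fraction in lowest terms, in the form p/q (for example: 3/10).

FIFO simulation (capacity=3):
  1. access grape: MISS. Cache (old->new): [grape]
  2. access grape: HIT. Cache (old->new): [grape]
  3. access grape: HIT. Cache (old->new): [grape]
  4. access rat: MISS. Cache (old->new): [grape rat]
  5. access cherry: MISS. Cache (old->new): [grape rat cherry]
  6. access grape: HIT. Cache (old->new): [grape rat cherry]
  7. access grape: HIT. Cache (old->new): [grape rat cherry]
  8. access rat: HIT. Cache (old->new): [grape rat cherry]
  9. access cherry: HIT. Cache (old->new): [grape rat cherry]
  10. access rat: HIT. Cache (old->new): [grape rat cherry]
  11. access rat: HIT. Cache (old->new): [grape rat cherry]
  12. access grape: HIT. Cache (old->new): [grape rat cherry]
  13. access rat: HIT. Cache (old->new): [grape rat cherry]
  14. access cherry: HIT. Cache (old->new): [grape rat cherry]
  15. access cherry: HIT. Cache (old->new): [grape rat cherry]
  16. access cherry: HIT. Cache (old->new): [grape rat cherry]
  17. access cherry: HIT. Cache (old->new): [grape rat cherry]
Total: 14 hits, 3 misses, 0 evictions

Hit rate = 14/17

Answer: 14/17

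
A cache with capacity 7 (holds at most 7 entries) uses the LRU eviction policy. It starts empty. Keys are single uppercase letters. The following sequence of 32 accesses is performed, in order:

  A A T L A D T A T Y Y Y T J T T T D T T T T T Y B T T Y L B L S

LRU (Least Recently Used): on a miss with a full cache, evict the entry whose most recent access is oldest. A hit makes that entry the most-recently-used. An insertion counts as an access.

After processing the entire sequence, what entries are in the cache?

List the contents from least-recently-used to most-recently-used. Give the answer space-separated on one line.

Answer: J D T Y B L S

Derivation:
LRU simulation (capacity=7):
  1. access A: MISS. Cache (LRU->MRU): [A]
  2. access A: HIT. Cache (LRU->MRU): [A]
  3. access T: MISS. Cache (LRU->MRU): [A T]
  4. access L: MISS. Cache (LRU->MRU): [A T L]
  5. access A: HIT. Cache (LRU->MRU): [T L A]
  6. access D: MISS. Cache (LRU->MRU): [T L A D]
  7. access T: HIT. Cache (LRU->MRU): [L A D T]
  8. access A: HIT. Cache (LRU->MRU): [L D T A]
  9. access T: HIT. Cache (LRU->MRU): [L D A T]
  10. access Y: MISS. Cache (LRU->MRU): [L D A T Y]
  11. access Y: HIT. Cache (LRU->MRU): [L D A T Y]
  12. access Y: HIT. Cache (LRU->MRU): [L D A T Y]
  13. access T: HIT. Cache (LRU->MRU): [L D A Y T]
  14. access J: MISS. Cache (LRU->MRU): [L D A Y T J]
  15. access T: HIT. Cache (LRU->MRU): [L D A Y J T]
  16. access T: HIT. Cache (LRU->MRU): [L D A Y J T]
  17. access T: HIT. Cache (LRU->MRU): [L D A Y J T]
  18. access D: HIT. Cache (LRU->MRU): [L A Y J T D]
  19. access T: HIT. Cache (LRU->MRU): [L A Y J D T]
  20. access T: HIT. Cache (LRU->MRU): [L A Y J D T]
  21. access T: HIT. Cache (LRU->MRU): [L A Y J D T]
  22. access T: HIT. Cache (LRU->MRU): [L A Y J D T]
  23. access T: HIT. Cache (LRU->MRU): [L A Y J D T]
  24. access Y: HIT. Cache (LRU->MRU): [L A J D T Y]
  25. access B: MISS. Cache (LRU->MRU): [L A J D T Y B]
  26. access T: HIT. Cache (LRU->MRU): [L A J D Y B T]
  27. access T: HIT. Cache (LRU->MRU): [L A J D Y B T]
  28. access Y: HIT. Cache (LRU->MRU): [L A J D B T Y]
  29. access L: HIT. Cache (LRU->MRU): [A J D B T Y L]
  30. access B: HIT. Cache (LRU->MRU): [A J D T Y L B]
  31. access L: HIT. Cache (LRU->MRU): [A J D T Y B L]
  32. access S: MISS, evict A. Cache (LRU->MRU): [J D T Y B L S]
Total: 24 hits, 8 misses, 1 evictions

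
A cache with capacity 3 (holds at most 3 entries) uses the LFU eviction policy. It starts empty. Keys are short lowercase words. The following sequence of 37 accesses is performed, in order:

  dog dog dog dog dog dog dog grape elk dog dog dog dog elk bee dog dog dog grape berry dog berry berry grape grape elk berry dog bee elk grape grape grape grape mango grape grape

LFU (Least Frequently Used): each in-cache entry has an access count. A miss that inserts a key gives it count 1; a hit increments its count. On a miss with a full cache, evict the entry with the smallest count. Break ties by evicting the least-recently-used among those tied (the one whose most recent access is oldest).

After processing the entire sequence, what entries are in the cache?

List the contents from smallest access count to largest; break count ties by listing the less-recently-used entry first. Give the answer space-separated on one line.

Answer: mango grape dog

Derivation:
LFU simulation (capacity=3):
  1. access dog: MISS. Cache: [dog(c=1)]
  2. access dog: HIT, count now 2. Cache: [dog(c=2)]
  3. access dog: HIT, count now 3. Cache: [dog(c=3)]
  4. access dog: HIT, count now 4. Cache: [dog(c=4)]
  5. access dog: HIT, count now 5. Cache: [dog(c=5)]
  6. access dog: HIT, count now 6. Cache: [dog(c=6)]
  7. access dog: HIT, count now 7. Cache: [dog(c=7)]
  8. access grape: MISS. Cache: [grape(c=1) dog(c=7)]
  9. access elk: MISS. Cache: [grape(c=1) elk(c=1) dog(c=7)]
  10. access dog: HIT, count now 8. Cache: [grape(c=1) elk(c=1) dog(c=8)]
  11. access dog: HIT, count now 9. Cache: [grape(c=1) elk(c=1) dog(c=9)]
  12. access dog: HIT, count now 10. Cache: [grape(c=1) elk(c=1) dog(c=10)]
  13. access dog: HIT, count now 11. Cache: [grape(c=1) elk(c=1) dog(c=11)]
  14. access elk: HIT, count now 2. Cache: [grape(c=1) elk(c=2) dog(c=11)]
  15. access bee: MISS, evict grape(c=1). Cache: [bee(c=1) elk(c=2) dog(c=11)]
  16. access dog: HIT, count now 12. Cache: [bee(c=1) elk(c=2) dog(c=12)]
  17. access dog: HIT, count now 13. Cache: [bee(c=1) elk(c=2) dog(c=13)]
  18. access dog: HIT, count now 14. Cache: [bee(c=1) elk(c=2) dog(c=14)]
  19. access grape: MISS, evict bee(c=1). Cache: [grape(c=1) elk(c=2) dog(c=14)]
  20. access berry: MISS, evict grape(c=1). Cache: [berry(c=1) elk(c=2) dog(c=14)]
  21. access dog: HIT, count now 15. Cache: [berry(c=1) elk(c=2) dog(c=15)]
  22. access berry: HIT, count now 2. Cache: [elk(c=2) berry(c=2) dog(c=15)]
  23. access berry: HIT, count now 3. Cache: [elk(c=2) berry(c=3) dog(c=15)]
  24. access grape: MISS, evict elk(c=2). Cache: [grape(c=1) berry(c=3) dog(c=15)]
  25. access grape: HIT, count now 2. Cache: [grape(c=2) berry(c=3) dog(c=15)]
  26. access elk: MISS, evict grape(c=2). Cache: [elk(c=1) berry(c=3) dog(c=15)]
  27. access berry: HIT, count now 4. Cache: [elk(c=1) berry(c=4) dog(c=15)]
  28. access dog: HIT, count now 16. Cache: [elk(c=1) berry(c=4) dog(c=16)]
  29. access bee: MISS, evict elk(c=1). Cache: [bee(c=1) berry(c=4) dog(c=16)]
  30. access elk: MISS, evict bee(c=1). Cache: [elk(c=1) berry(c=4) dog(c=16)]
  31. access grape: MISS, evict elk(c=1). Cache: [grape(c=1) berry(c=4) dog(c=16)]
  32. access grape: HIT, count now 2. Cache: [grape(c=2) berry(c=4) dog(c=16)]
  33. access grape: HIT, count now 3. Cache: [grape(c=3) berry(c=4) dog(c=16)]
  34. access grape: HIT, count now 4. Cache: [berry(c=4) grape(c=4) dog(c=16)]
  35. access mango: MISS, evict berry(c=4). Cache: [mango(c=1) grape(c=4) dog(c=16)]
  36. access grape: HIT, count now 5. Cache: [mango(c=1) grape(c=5) dog(c=16)]
  37. access grape: HIT, count now 6. Cache: [mango(c=1) grape(c=6) dog(c=16)]
Total: 25 hits, 12 misses, 9 evictions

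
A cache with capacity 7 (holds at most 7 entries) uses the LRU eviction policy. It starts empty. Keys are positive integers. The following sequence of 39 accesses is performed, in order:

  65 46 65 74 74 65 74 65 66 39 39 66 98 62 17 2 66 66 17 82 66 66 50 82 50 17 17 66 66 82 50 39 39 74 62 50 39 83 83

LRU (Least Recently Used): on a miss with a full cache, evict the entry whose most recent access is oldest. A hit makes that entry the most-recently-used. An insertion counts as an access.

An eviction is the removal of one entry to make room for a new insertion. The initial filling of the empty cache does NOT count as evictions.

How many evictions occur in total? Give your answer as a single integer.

Answer: 8

Derivation:
LRU simulation (capacity=7):
  1. access 65: MISS. Cache (LRU->MRU): [65]
  2. access 46: MISS. Cache (LRU->MRU): [65 46]
  3. access 65: HIT. Cache (LRU->MRU): [46 65]
  4. access 74: MISS. Cache (LRU->MRU): [46 65 74]
  5. access 74: HIT. Cache (LRU->MRU): [46 65 74]
  6. access 65: HIT. Cache (LRU->MRU): [46 74 65]
  7. access 74: HIT. Cache (LRU->MRU): [46 65 74]
  8. access 65: HIT. Cache (LRU->MRU): [46 74 65]
  9. access 66: MISS. Cache (LRU->MRU): [46 74 65 66]
  10. access 39: MISS. Cache (LRU->MRU): [46 74 65 66 39]
  11. access 39: HIT. Cache (LRU->MRU): [46 74 65 66 39]
  12. access 66: HIT. Cache (LRU->MRU): [46 74 65 39 66]
  13. access 98: MISS. Cache (LRU->MRU): [46 74 65 39 66 98]
  14. access 62: MISS. Cache (LRU->MRU): [46 74 65 39 66 98 62]
  15. access 17: MISS, evict 46. Cache (LRU->MRU): [74 65 39 66 98 62 17]
  16. access 2: MISS, evict 74. Cache (LRU->MRU): [65 39 66 98 62 17 2]
  17. access 66: HIT. Cache (LRU->MRU): [65 39 98 62 17 2 66]
  18. access 66: HIT. Cache (LRU->MRU): [65 39 98 62 17 2 66]
  19. access 17: HIT. Cache (LRU->MRU): [65 39 98 62 2 66 17]
  20. access 82: MISS, evict 65. Cache (LRU->MRU): [39 98 62 2 66 17 82]
  21. access 66: HIT. Cache (LRU->MRU): [39 98 62 2 17 82 66]
  22. access 66: HIT. Cache (LRU->MRU): [39 98 62 2 17 82 66]
  23. access 50: MISS, evict 39. Cache (LRU->MRU): [98 62 2 17 82 66 50]
  24. access 82: HIT. Cache (LRU->MRU): [98 62 2 17 66 50 82]
  25. access 50: HIT. Cache (LRU->MRU): [98 62 2 17 66 82 50]
  26. access 17: HIT. Cache (LRU->MRU): [98 62 2 66 82 50 17]
  27. access 17: HIT. Cache (LRU->MRU): [98 62 2 66 82 50 17]
  28. access 66: HIT. Cache (LRU->MRU): [98 62 2 82 50 17 66]
  29. access 66: HIT. Cache (LRU->MRU): [98 62 2 82 50 17 66]
  30. access 82: HIT. Cache (LRU->MRU): [98 62 2 50 17 66 82]
  31. access 50: HIT. Cache (LRU->MRU): [98 62 2 17 66 82 50]
  32. access 39: MISS, evict 98. Cache (LRU->MRU): [62 2 17 66 82 50 39]
  33. access 39: HIT. Cache (LRU->MRU): [62 2 17 66 82 50 39]
  34. access 74: MISS, evict 62. Cache (LRU->MRU): [2 17 66 82 50 39 74]
  35. access 62: MISS, evict 2. Cache (LRU->MRU): [17 66 82 50 39 74 62]
  36. access 50: HIT. Cache (LRU->MRU): [17 66 82 39 74 62 50]
  37. access 39: HIT. Cache (LRU->MRU): [17 66 82 74 62 50 39]
  38. access 83: MISS, evict 17. Cache (LRU->MRU): [66 82 74 62 50 39 83]
  39. access 83: HIT. Cache (LRU->MRU): [66 82 74 62 50 39 83]
Total: 24 hits, 15 misses, 8 evictions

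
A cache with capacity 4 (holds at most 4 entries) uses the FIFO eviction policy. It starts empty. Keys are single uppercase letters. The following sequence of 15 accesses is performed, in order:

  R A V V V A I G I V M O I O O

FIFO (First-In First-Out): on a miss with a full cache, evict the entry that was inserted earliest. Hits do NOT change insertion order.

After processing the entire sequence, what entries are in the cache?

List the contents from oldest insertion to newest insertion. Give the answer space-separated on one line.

FIFO simulation (capacity=4):
  1. access R: MISS. Cache (old->new): [R]
  2. access A: MISS. Cache (old->new): [R A]
  3. access V: MISS. Cache (old->new): [R A V]
  4. access V: HIT. Cache (old->new): [R A V]
  5. access V: HIT. Cache (old->new): [R A V]
  6. access A: HIT. Cache (old->new): [R A V]
  7. access I: MISS. Cache (old->new): [R A V I]
  8. access G: MISS, evict R. Cache (old->new): [A V I G]
  9. access I: HIT. Cache (old->new): [A V I G]
  10. access V: HIT. Cache (old->new): [A V I G]
  11. access M: MISS, evict A. Cache (old->new): [V I G M]
  12. access O: MISS, evict V. Cache (old->new): [I G M O]
  13. access I: HIT. Cache (old->new): [I G M O]
  14. access O: HIT. Cache (old->new): [I G M O]
  15. access O: HIT. Cache (old->new): [I G M O]
Total: 8 hits, 7 misses, 3 evictions

Answer: I G M O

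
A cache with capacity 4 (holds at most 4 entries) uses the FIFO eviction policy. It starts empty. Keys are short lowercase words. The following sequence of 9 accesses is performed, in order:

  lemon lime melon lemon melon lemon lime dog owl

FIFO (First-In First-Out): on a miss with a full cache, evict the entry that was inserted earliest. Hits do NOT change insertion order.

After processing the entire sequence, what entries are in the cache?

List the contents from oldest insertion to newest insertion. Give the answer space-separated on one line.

Answer: lime melon dog owl

Derivation:
FIFO simulation (capacity=4):
  1. access lemon: MISS. Cache (old->new): [lemon]
  2. access lime: MISS. Cache (old->new): [lemon lime]
  3. access melon: MISS. Cache (old->new): [lemon lime melon]
  4. access lemon: HIT. Cache (old->new): [lemon lime melon]
  5. access melon: HIT. Cache (old->new): [lemon lime melon]
  6. access lemon: HIT. Cache (old->new): [lemon lime melon]
  7. access lime: HIT. Cache (old->new): [lemon lime melon]
  8. access dog: MISS. Cache (old->new): [lemon lime melon dog]
  9. access owl: MISS, evict lemon. Cache (old->new): [lime melon dog owl]
Total: 4 hits, 5 misses, 1 evictions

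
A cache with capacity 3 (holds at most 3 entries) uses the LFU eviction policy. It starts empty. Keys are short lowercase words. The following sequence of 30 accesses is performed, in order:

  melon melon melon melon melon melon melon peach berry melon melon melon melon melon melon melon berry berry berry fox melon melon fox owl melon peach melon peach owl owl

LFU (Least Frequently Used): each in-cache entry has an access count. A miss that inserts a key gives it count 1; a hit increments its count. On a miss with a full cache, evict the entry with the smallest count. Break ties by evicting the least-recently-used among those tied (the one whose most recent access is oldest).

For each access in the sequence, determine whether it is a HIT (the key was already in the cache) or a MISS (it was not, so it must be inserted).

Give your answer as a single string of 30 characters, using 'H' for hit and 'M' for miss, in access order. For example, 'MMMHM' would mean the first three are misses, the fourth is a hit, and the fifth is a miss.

Answer: MHHHHHHMMHHHHHHHHHHMHHHMHMHHMH

Derivation:
LFU simulation (capacity=3):
  1. access melon: MISS. Cache: [melon(c=1)]
  2. access melon: HIT, count now 2. Cache: [melon(c=2)]
  3. access melon: HIT, count now 3. Cache: [melon(c=3)]
  4. access melon: HIT, count now 4. Cache: [melon(c=4)]
  5. access melon: HIT, count now 5. Cache: [melon(c=5)]
  6. access melon: HIT, count now 6. Cache: [melon(c=6)]
  7. access melon: HIT, count now 7. Cache: [melon(c=7)]
  8. access peach: MISS. Cache: [peach(c=1) melon(c=7)]
  9. access berry: MISS. Cache: [peach(c=1) berry(c=1) melon(c=7)]
  10. access melon: HIT, count now 8. Cache: [peach(c=1) berry(c=1) melon(c=8)]
  11. access melon: HIT, count now 9. Cache: [peach(c=1) berry(c=1) melon(c=9)]
  12. access melon: HIT, count now 10. Cache: [peach(c=1) berry(c=1) melon(c=10)]
  13. access melon: HIT, count now 11. Cache: [peach(c=1) berry(c=1) melon(c=11)]
  14. access melon: HIT, count now 12. Cache: [peach(c=1) berry(c=1) melon(c=12)]
  15. access melon: HIT, count now 13. Cache: [peach(c=1) berry(c=1) melon(c=13)]
  16. access melon: HIT, count now 14. Cache: [peach(c=1) berry(c=1) melon(c=14)]
  17. access berry: HIT, count now 2. Cache: [peach(c=1) berry(c=2) melon(c=14)]
  18. access berry: HIT, count now 3. Cache: [peach(c=1) berry(c=3) melon(c=14)]
  19. access berry: HIT, count now 4. Cache: [peach(c=1) berry(c=4) melon(c=14)]
  20. access fox: MISS, evict peach(c=1). Cache: [fox(c=1) berry(c=4) melon(c=14)]
  21. access melon: HIT, count now 15. Cache: [fox(c=1) berry(c=4) melon(c=15)]
  22. access melon: HIT, count now 16. Cache: [fox(c=1) berry(c=4) melon(c=16)]
  23. access fox: HIT, count now 2. Cache: [fox(c=2) berry(c=4) melon(c=16)]
  24. access owl: MISS, evict fox(c=2). Cache: [owl(c=1) berry(c=4) melon(c=16)]
  25. access melon: HIT, count now 17. Cache: [owl(c=1) berry(c=4) melon(c=17)]
  26. access peach: MISS, evict owl(c=1). Cache: [peach(c=1) berry(c=4) melon(c=17)]
  27. access melon: HIT, count now 18. Cache: [peach(c=1) berry(c=4) melon(c=18)]
  28. access peach: HIT, count now 2. Cache: [peach(c=2) berry(c=4) melon(c=18)]
  29. access owl: MISS, evict peach(c=2). Cache: [owl(c=1) berry(c=4) melon(c=18)]
  30. access owl: HIT, count now 2. Cache: [owl(c=2) berry(c=4) melon(c=18)]
Total: 23 hits, 7 misses, 4 evictions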